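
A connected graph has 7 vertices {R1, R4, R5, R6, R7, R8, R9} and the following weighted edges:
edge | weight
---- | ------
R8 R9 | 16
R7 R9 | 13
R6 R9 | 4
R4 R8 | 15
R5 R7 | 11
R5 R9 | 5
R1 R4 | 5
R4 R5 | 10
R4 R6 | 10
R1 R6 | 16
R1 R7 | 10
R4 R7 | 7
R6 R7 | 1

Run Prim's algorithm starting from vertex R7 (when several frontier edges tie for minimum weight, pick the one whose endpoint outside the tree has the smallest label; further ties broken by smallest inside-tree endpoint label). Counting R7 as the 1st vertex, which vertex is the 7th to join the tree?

R8

Prim, starting at R7.
Step 1: cheapest edge leaving the tree is R6 R7 (1); add R6.
Step 2: cheapest edge leaving the tree is R6 R9 (4); add R9.
Step 3: cheapest edge leaving the tree is R5 R9 (5); add R5.
Step 4: cheapest edge leaving the tree is R4 R7 (7); add R4.
Step 5: cheapest edge leaving the tree is R1 R4 (5); add R1.
Step 6: cheapest edge leaving the tree is R4 R8 (15); add R8.
Vertex order: R7, R6, R9, R5, R4, R1, R8. The 7th vertex is R8.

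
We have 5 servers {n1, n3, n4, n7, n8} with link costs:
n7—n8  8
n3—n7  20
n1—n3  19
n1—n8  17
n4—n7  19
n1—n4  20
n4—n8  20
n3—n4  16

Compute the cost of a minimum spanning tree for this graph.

Prim's algorithm from n8:
Step 1: frontier [n7—n8 8, n1—n8 17, n4—n8 20] → take n7—n8 (8); add n7.
Step 2: frontier [n4—n7 19, n3—n7 20, n1—n8 17, n4—n8 20] → take n1—n8 (17); add n1.
Step 3: frontier [n1—n3 19, n1—n4 20, n4—n7 19, n3—n7 20, n4—n8 20] → take n1—n3 (19); add n3.
Step 4: frontier [n1—n4 20, n3—n4 16, n4—n7 19, n4—n8 20] → take n3—n4 (16); add n4.
MST edges: n7—n8, n1—n8, n1—n3, n3—n4; total weight 8+17+19+16 = 60.

60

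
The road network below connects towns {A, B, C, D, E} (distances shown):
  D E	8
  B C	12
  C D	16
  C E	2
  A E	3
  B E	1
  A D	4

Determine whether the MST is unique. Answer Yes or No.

Kruskal: consider edges lightest-first.
B E (1): add. Components now {A} {B,E} {C} {D}
C E (2): add. Components now {A} {B,C,E} {D}
A E (3): add. Components now {A,B,C,E} {D}
A D (4): add. Components now {A,B,C,D,E}
Every non-tree edge has weight strictly greater than the heaviest edge on the tree path between its endpoints, so the MST is unique.

Yes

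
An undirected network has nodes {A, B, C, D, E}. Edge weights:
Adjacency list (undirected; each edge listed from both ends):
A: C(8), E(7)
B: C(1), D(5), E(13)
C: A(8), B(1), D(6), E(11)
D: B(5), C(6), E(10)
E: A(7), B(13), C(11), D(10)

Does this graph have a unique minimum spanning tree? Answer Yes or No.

Yes

Kruskal's algorithm — process edges by increasing weight (ties by edge label):
B—C (1): add. Components now {A} {B,C} {D} {E}
B—D (5): add. Components now {A} {B,C,D} {E}
C—D (6): skip — C and D already connected.
A—E (7): add. Components now {A,E} {B,C,D}
A—C (8): add. Components now {A,B,C,D,E}
Every non-tree edge has weight strictly greater than the heaviest edge on the tree path between its endpoints, so the MST is unique.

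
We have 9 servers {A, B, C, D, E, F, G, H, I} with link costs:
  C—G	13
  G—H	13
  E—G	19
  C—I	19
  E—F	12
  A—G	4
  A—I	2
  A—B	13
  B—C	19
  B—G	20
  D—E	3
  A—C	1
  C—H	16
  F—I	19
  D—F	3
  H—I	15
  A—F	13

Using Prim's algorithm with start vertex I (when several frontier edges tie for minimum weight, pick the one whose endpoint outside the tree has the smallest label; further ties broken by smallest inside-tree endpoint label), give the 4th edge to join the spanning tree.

A-B

Grow the tree from I using Prim:
Step 1: cheapest edge leaving the tree is A—I (2); add A.
Step 2: cheapest edge leaving the tree is A—C (1); add C.
Step 3: cheapest edge leaving the tree is A—G (4); add G.
Step 4: cheapest edge leaving the tree is A—B (13); add B.
Step 5: cheapest edge leaving the tree is A—F (13); add F.
Step 6: cheapest edge leaving the tree is D—F (3); add D.
Step 7: cheapest edge leaving the tree is D—E (3); add E.
Step 8: cheapest edge leaving the tree is G—H (13); add H.
The 4th edge added is A—B.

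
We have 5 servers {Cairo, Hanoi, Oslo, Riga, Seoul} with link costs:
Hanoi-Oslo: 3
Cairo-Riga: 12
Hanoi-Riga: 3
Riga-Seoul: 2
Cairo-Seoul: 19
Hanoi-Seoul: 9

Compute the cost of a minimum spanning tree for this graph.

Prim, starting at Seoul.
Step 1: frontier [Riga-Seoul 2, Hanoi-Seoul 9, Cairo-Seoul 19] → take Riga-Seoul (2); add Riga.
Step 2: frontier [Hanoi-Riga 3, Cairo-Riga 12, Hanoi-Seoul 9, Cairo-Seoul 19] → take Hanoi-Riga (3); add Hanoi.
Step 3: frontier [Hanoi-Oslo 3, Cairo-Riga 12, Cairo-Seoul 19] → take Hanoi-Oslo (3); add Oslo.
Step 4: frontier [Cairo-Riga 12, Cairo-Seoul 19] → take Cairo-Riga (12); add Cairo.
MST edges: Riga-Seoul, Hanoi-Riga, Hanoi-Oslo, Cairo-Riga; total weight 2+3+3+12 = 20.

20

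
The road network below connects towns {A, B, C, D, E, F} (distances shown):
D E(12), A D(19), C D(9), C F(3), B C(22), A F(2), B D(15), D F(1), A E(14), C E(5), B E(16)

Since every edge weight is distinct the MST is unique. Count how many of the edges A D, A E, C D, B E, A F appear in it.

1

Kruskal: consider edges lightest-first.
D F (1): add — endpoints in different components.
A F (2): add — endpoints in different components.
C F (3): add — endpoints in different components.
C E (5): add — endpoints in different components.
C D (9): skip — C and D already connected.
D E (12): skip — D and E already connected.
A E (14): skip — A and E already connected.
B D (15): add — endpoints in different components.
MST edge set: {D F, A F, C F, C E, B D}.
Of the listed edges, {A F} are in the MST → 1.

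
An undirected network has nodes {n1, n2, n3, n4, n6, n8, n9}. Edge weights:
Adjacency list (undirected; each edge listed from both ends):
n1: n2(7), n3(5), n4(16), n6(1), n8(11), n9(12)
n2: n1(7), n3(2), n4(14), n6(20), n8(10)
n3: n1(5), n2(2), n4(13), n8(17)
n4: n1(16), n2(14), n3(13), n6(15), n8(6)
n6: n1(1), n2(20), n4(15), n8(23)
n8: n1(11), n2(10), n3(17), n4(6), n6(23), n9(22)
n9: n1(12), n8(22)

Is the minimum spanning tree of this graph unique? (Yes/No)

Kruskal's algorithm — process edges by increasing weight (ties by edge label):
n1-n6 (1): add. Components now {n1,n6} {n2} {n8} {n9} {n3} {n4}
n2-n3 (2): add. Components now {n1,n6} {n2,n3} {n8} {n9} {n4}
n1-n3 (5): add. Components now {n1,n2,n3,n6} {n8} {n9} {n4}
n4-n8 (6): add. Components now {n1,n2,n3,n6} {n4,n8} {n9}
n1-n2 (7): skip — n2 and n1 already connected.
n2-n8 (10): add. Components now {n1,n2,n3,n4,n6,n8} {n9}
n1-n8 (11): skip — n8 and n1 already connected.
n1-n9 (12): add. Components now {n1,n2,n3,n4,n6,n8,n9}
Every non-tree edge has weight strictly greater than the heaviest edge on the tree path between its endpoints, so the MST is unique.

Yes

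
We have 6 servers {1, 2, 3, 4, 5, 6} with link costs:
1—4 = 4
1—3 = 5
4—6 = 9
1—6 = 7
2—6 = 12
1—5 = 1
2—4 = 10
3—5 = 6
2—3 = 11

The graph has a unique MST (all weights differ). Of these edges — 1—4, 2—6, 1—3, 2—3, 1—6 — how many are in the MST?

3

Kruskal's algorithm — process edges by increasing weight (ties by edge label):
1—5 (1): add. Components now {1,5} {2} {3} {4} {6}
1—4 (4): add. Components now {1,4,5} {2} {3} {6}
1—3 (5): add. Components now {1,3,4,5} {2} {6}
3—5 (6): skip — 3 and 5 already connected.
1—6 (7): add. Components now {1,3,4,5,6} {2}
4—6 (9): skip — 4 and 6 already connected.
2—4 (10): add. Components now {1,2,3,4,5,6}
MST edge set: {1—5, 1—4, 1—3, 1—6, 2—4}.
Of the listed edges, {1—4, 1—3, 1—6} are in the MST → 3.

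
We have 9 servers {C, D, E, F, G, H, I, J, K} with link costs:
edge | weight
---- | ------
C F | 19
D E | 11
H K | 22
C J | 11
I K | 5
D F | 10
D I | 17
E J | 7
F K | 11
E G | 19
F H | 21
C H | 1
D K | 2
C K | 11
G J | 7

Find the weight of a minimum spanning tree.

54

Kruskal's algorithm — process edges by increasing weight (ties by edge label):
C H (1): add — endpoints in different components.
D K (2): add — endpoints in different components.
I K (5): add — endpoints in different components.
E J (7): add — endpoints in different components.
G J (7): add — endpoints in different components.
D F (10): add — endpoints in different components.
C J (11): add — endpoints in different components.
C K (11): add — endpoints in different components.
MST edges: C H, D K, I K, E J, G J, D F, C J, C K; total weight 1+2+5+7+7+10+11+11 = 54.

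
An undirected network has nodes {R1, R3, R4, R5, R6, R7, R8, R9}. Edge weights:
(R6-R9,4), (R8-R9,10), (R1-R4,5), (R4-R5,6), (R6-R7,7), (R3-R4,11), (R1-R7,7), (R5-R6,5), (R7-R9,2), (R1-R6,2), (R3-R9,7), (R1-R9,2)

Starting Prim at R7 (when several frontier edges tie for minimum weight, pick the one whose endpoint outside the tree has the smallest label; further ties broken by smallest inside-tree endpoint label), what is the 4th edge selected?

R1-R4

Grow the tree from R7 using Prim:
Step 1: cheapest edge leaving the tree is R7-R9 (2); add R9.
Step 2: cheapest edge leaving the tree is R1-R9 (2); add R1.
Step 3: cheapest edge leaving the tree is R1-R6 (2); add R6.
Step 4: cheapest edge leaving the tree is R1-R4 (5); add R4.
Step 5: cheapest edge leaving the tree is R5-R6 (5); add R5.
Step 6: cheapest edge leaving the tree is R3-R9 (7); add R3.
Step 7: cheapest edge leaving the tree is R8-R9 (10); add R8.
The 4th edge added is R1-R4.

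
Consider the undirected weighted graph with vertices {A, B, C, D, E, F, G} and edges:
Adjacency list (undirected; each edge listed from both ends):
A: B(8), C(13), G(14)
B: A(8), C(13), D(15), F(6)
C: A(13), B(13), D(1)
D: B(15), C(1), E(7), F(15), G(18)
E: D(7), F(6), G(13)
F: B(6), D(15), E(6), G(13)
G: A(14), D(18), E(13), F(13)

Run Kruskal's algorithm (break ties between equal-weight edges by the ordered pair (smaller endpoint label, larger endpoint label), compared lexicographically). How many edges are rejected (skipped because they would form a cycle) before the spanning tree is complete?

Kruskal: consider edges lightest-first.
C–D (1): add. Components now {A} {B} {C,D} {E} {F} {G}
B–F (6): add. Components now {A} {B,F} {C,D} {E} {G}
E–F (6): add. Components now {A} {B,E,F} {C,D} {G}
D–E (7): add. Components now {A} {B,C,D,E,F} {G}
A–B (8): add. Components now {A,B,C,D,E,F} {G}
A–C (13): skip — A and C already connected.
B–C (13): skip — B and C already connected.
E–G (13): add. Components now {A,B,C,D,E,F,G}
Edges rejected before the tree was complete: 2.

2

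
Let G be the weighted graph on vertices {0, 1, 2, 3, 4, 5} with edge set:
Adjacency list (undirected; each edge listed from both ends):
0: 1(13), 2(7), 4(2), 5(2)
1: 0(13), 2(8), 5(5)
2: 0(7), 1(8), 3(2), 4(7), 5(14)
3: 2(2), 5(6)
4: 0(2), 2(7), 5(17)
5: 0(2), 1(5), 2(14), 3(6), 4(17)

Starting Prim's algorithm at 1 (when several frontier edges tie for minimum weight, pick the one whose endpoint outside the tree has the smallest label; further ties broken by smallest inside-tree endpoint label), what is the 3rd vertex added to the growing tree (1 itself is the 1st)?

0

Prim, starting at 1.
Step 1: frontier [1 5 5, 1 2 8, 0 1 13] → take 1 5 (5); add 5.
Step 2: frontier [1 2 8, 0 1 13, 0 5 2, 3 5 6, 2 5 14, 4 5 17] → take 0 5 (2); add 0.
Step 3: frontier [0 4 2, 0 2 7, 1 2 8, 3 5 6, 2 5 14, 4 5 17] → take 0 4 (2); add 4.
Step 4: frontier [0 2 7, 1 2 8, 2 4 7, 3 5 6, 2 5 14] → take 3 5 (6); add 3.
Step 5: frontier [0 2 7, 1 2 8, 2 3 2, 2 4 7, 2 5 14] → take 2 3 (2); add 2.
Vertex order: 1, 5, 0, 4, 3, 2. The 3rd vertex is 0.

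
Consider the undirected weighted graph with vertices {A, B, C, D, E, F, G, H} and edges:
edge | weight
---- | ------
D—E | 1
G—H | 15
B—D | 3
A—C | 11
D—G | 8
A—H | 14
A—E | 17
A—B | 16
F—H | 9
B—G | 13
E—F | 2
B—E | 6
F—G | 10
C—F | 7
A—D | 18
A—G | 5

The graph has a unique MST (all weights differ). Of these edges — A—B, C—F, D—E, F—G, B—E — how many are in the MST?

Sort edges by weight, then run Kruskal:
D—E (1): add — endpoints in different components.
E—F (2): add — endpoints in different components.
B—D (3): add — endpoints in different components.
A—G (5): add — endpoints in different components.
B—E (6): skip — B and E already connected.
C—F (7): add — endpoints in different components.
D—G (8): add — endpoints in different components.
F—H (9): add — endpoints in different components.
MST edge set: {D—E, E—F, B—D, A—G, C—F, D—G, F—H}.
Of the listed edges, {C—F, D—E} are in the MST → 2.

2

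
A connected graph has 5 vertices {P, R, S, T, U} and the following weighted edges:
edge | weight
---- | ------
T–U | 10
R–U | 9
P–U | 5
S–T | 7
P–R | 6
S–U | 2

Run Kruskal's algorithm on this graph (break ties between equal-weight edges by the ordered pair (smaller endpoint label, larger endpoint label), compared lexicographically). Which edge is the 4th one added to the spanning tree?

Kruskal's algorithm — process edges by increasing weight (ties by edge label):
S–U (2): add — endpoints in different components.
P–U (5): add — endpoints in different components.
P–R (6): add — endpoints in different components.
S–T (7): add — endpoints in different components.
The 4th edge added is S–T.

S-T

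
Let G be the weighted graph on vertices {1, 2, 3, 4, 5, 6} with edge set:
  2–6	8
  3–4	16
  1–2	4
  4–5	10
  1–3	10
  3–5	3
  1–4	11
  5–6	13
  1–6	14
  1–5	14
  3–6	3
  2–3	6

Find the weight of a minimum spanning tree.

Grow the tree from 5 using Prim:
Step 1: frontier [3–5 3, 4–5 10, 5–6 13, 1–5 14] → take 3–5 (3); add 3.
Step 2: frontier [3–6 3, 2–3 6, 1–3 10, 3–4 16, 4–5 10, 5–6 13, 1–5 14] → take 3–6 (3); add 6.
Step 3: frontier [2–3 6, 1–3 10, 3–4 16, 4–5 10, 1–5 14, 2–6 8, 1–6 14] → take 2–3 (6); add 2.
Step 4: frontier [1–2 4, 1–3 10, 3–4 16, 4–5 10, 1–5 14, 1–6 14] → take 1–2 (4); add 1.
Step 5: frontier [1–4 11, 3–4 16, 4–5 10] → take 4–5 (10); add 4.
MST edges: 3–5, 3–6, 2–3, 1–2, 4–5; total weight 3+3+6+4+10 = 26.

26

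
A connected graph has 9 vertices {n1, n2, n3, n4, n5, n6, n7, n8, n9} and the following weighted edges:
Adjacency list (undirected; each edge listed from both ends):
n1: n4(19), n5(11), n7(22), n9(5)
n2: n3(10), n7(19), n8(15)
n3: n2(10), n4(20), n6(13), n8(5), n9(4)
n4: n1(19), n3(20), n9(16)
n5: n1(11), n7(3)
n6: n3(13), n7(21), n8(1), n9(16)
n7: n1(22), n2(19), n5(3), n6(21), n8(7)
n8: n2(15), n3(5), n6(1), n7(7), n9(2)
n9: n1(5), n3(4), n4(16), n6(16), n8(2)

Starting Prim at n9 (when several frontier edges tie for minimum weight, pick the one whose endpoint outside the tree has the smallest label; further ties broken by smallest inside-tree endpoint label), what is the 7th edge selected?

Prim's algorithm from n9:
Step 1: cheapest edge leaving the tree is n8 n9 (2); add n8.
Step 2: cheapest edge leaving the tree is n6 n8 (1); add n6.
Step 3: cheapest edge leaving the tree is n3 n9 (4); add n3.
Step 4: cheapest edge leaving the tree is n1 n9 (5); add n1.
Step 5: cheapest edge leaving the tree is n7 n8 (7); add n7.
Step 6: cheapest edge leaving the tree is n5 n7 (3); add n5.
Step 7: cheapest edge leaving the tree is n2 n3 (10); add n2.
Step 8: cheapest edge leaving the tree is n4 n9 (16); add n4.
The 7th edge added is n2 n3.

n2-n3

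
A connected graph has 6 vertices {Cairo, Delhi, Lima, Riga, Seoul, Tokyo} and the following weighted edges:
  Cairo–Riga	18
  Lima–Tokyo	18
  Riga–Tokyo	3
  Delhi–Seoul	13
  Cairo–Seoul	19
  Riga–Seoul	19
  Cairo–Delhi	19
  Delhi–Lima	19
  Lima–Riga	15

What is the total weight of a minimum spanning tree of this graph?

Kruskal: consider edges lightest-first.
Riga–Tokyo (3): add. Components now {Riga,Tokyo} {Lima} {Cairo} {Seoul} {Delhi}
Delhi–Seoul (13): add. Components now {Riga,Tokyo} {Lima} {Cairo} {Delhi,Seoul}
Lima–Riga (15): add. Components now {Lima,Riga,Tokyo} {Cairo} {Delhi,Seoul}
Cairo–Riga (18): add. Components now {Cairo,Lima,Riga,Tokyo} {Delhi,Seoul}
Lima–Tokyo (18): skip — Lima and Tokyo already connected.
Cairo–Delhi (19): add. Components now {Cairo,Delhi,Lima,Riga,Seoul,Tokyo}
MST edges: Riga–Tokyo, Delhi–Seoul, Lima–Riga, Cairo–Riga, Cairo–Delhi; total weight 3+13+15+18+19 = 68.

68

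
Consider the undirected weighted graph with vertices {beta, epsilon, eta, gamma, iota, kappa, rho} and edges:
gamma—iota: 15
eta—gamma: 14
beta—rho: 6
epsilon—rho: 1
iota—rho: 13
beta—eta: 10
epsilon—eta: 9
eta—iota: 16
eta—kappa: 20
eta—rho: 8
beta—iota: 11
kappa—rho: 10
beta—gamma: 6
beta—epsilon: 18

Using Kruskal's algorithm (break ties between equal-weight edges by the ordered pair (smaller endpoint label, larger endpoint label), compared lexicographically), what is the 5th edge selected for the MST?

kappa-rho

Kruskal: consider edges lightest-first.
epsilon—rho (1): add — endpoints in different components.
beta—gamma (6): add — endpoints in different components.
beta—rho (6): add — endpoints in different components.
eta—rho (8): add — endpoints in different components.
epsilon—eta (9): skip — epsilon and eta already connected.
beta—eta (10): skip — beta and eta already connected.
kappa—rho (10): add — endpoints in different components.
beta—iota (11): add — endpoints in different components.
The 5th edge added is kappa—rho.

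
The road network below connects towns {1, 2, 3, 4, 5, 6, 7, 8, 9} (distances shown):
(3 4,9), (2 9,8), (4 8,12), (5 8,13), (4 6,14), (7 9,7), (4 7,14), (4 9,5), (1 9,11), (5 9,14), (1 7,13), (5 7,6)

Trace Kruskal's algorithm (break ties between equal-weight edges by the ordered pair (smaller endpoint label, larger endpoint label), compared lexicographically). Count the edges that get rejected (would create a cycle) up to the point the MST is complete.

2

Sort edges by weight, then run Kruskal:
4 9 (5): add — endpoints in different components.
5 7 (6): add — endpoints in different components.
7 9 (7): add — endpoints in different components.
2 9 (8): add — endpoints in different components.
3 4 (9): add — endpoints in different components.
1 9 (11): add — endpoints in different components.
4 8 (12): add — endpoints in different components.
1 7 (13): skip — 1 and 7 already connected.
5 8 (13): skip — 5 and 8 already connected.
4 6 (14): add — endpoints in different components.
Edges rejected before the tree was complete: 2.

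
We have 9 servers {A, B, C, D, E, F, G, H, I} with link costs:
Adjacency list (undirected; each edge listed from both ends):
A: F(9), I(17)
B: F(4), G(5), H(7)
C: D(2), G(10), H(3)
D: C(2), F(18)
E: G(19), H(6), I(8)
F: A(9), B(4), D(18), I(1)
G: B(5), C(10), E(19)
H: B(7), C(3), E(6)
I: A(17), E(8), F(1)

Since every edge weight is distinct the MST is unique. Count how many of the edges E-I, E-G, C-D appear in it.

1

Sort edges by weight, then run Kruskal:
F-I (1): add — endpoints in different components.
C-D (2): add — endpoints in different components.
C-H (3): add — endpoints in different components.
B-F (4): add — endpoints in different components.
B-G (5): add — endpoints in different components.
E-H (6): add — endpoints in different components.
B-H (7): add — endpoints in different components.
E-I (8): skip — E and I already connected.
A-F (9): add — endpoints in different components.
MST edge set: {F-I, C-D, C-H, B-F, B-G, E-H, B-H, A-F}.
Of the listed edges, {C-D} are in the MST → 1.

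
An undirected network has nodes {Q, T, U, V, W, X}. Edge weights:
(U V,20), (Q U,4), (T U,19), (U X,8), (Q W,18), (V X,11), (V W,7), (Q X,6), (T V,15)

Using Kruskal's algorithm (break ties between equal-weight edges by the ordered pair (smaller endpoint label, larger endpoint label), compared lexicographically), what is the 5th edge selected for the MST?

Kruskal's algorithm — process edges by increasing weight (ties by edge label):
Q U (4): add. Components now {T} {W} {V} {Q,U} {X}
Q X (6): add. Components now {T} {W} {V} {Q,U,X}
V W (7): add. Components now {T} {V,W} {Q,U,X}
U X (8): skip — U and X already connected.
V X (11): add. Components now {T} {Q,U,V,W,X}
T V (15): add. Components now {Q,T,U,V,W,X}
The 5th edge added is T V.

T-V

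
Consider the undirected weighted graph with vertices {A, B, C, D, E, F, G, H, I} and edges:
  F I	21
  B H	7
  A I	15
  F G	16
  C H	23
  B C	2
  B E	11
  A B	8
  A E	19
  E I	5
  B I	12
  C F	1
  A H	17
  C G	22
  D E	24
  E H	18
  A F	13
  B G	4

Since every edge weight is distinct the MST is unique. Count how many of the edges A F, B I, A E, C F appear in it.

Kruskal: consider edges lightest-first.
C F (1): add — endpoints in different components.
B C (2): add — endpoints in different components.
B G (4): add — endpoints in different components.
E I (5): add — endpoints in different components.
B H (7): add — endpoints in different components.
A B (8): add — endpoints in different components.
B E (11): add — endpoints in different components.
B I (12): skip — B and I already connected.
A F (13): skip — A and F already connected.
A I (15): skip — A and I already connected.
F G (16): skip — F and G already connected.
A H (17): skip — A and H already connected.
E H (18): skip — E and H already connected.
A E (19): skip — A and E already connected.
F I (21): skip — F and I already connected.
C G (22): skip — C and G already connected.
C H (23): skip — C and H already connected.
D E (24): add — endpoints in different components.
MST edge set: {C F, B C, B G, E I, B H, A B, B E, D E}.
Of the listed edges, {C F} are in the MST → 1.

1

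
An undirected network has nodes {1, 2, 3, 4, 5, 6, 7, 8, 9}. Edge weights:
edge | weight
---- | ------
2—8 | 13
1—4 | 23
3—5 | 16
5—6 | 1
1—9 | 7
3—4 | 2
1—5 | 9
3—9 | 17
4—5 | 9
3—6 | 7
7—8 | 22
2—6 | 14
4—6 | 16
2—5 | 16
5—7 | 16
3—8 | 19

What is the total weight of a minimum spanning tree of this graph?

Grow the tree from 8 using Prim:
Step 1: cheapest edge leaving the tree is 2—8 (13); add 2.
Step 2: cheapest edge leaving the tree is 2—6 (14); add 6.
Step 3: cheapest edge leaving the tree is 5—6 (1); add 5.
Step 4: cheapest edge leaving the tree is 3—6 (7); add 3.
Step 5: cheapest edge leaving the tree is 3—4 (2); add 4.
Step 6: cheapest edge leaving the tree is 1—5 (9); add 1.
Step 7: cheapest edge leaving the tree is 1—9 (7); add 9.
Step 8: cheapest edge leaving the tree is 5—7 (16); add 7.
MST edges: 2—8, 2—6, 5—6, 3—6, 3—4, 1—5, 1—9, 5—7; total weight 13+14+1+7+2+9+7+16 = 69.

69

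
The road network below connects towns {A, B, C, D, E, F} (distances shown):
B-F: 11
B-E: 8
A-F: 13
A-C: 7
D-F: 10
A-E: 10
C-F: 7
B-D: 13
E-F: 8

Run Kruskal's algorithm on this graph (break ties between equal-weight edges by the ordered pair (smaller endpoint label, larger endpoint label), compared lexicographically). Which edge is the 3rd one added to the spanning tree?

B-E

Sort edges by weight, then run Kruskal:
A-C (7): add. Components now {A,C} {B} {D} {E} {F}
C-F (7): add. Components now {A,C,F} {B} {D} {E}
B-E (8): add. Components now {A,C,F} {B,E} {D}
E-F (8): add. Components now {A,B,C,E,F} {D}
A-E (10): skip — A and E already connected.
D-F (10): add. Components now {A,B,C,D,E,F}
The 3rd edge added is B-E.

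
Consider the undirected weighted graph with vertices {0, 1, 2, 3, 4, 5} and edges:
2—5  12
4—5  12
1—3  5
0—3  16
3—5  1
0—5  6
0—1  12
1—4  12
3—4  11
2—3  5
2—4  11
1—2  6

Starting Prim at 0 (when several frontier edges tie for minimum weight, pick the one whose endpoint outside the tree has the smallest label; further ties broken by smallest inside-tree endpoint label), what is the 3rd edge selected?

1-3

Grow the tree from 0 using Prim:
Step 1: frontier [0—5 6, 0—1 12, 0—3 16] → take 0—5 (6); add 5.
Step 2: frontier [0—1 12, 0—3 16, 3—5 1, 2—5 12, 4—5 12] → take 3—5 (1); add 3.
Step 3: frontier [0—1 12, 1—3 5, 2—3 5, 3—4 11, 2—5 12, 4—5 12] → take 1—3 (5); add 1.
Step 4: frontier [1—2 6, 1—4 12, 2—3 5, 3—4 11, 2—5 12, 4—5 12] → take 2—3 (5); add 2.
Step 5: frontier [1—4 12, 2—4 11, 3—4 11, 4—5 12] → take 2—4 (11); add 4.
The 3rd edge added is 1—3.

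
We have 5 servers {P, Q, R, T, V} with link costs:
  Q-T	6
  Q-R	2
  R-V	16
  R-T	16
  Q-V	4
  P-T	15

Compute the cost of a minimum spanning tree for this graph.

27

Prim's algorithm from P:
Step 1: frontier [P-T 15] → take P-T (15); add T.
Step 2: frontier [Q-T 6, R-T 16] → take Q-T (6); add Q.
Step 3: frontier [Q-R 2, Q-V 4, R-T 16] → take Q-R (2); add R.
Step 4: frontier [Q-V 4, R-V 16] → take Q-V (4); add V.
MST edges: P-T, Q-T, Q-R, Q-V; total weight 15+6+2+4 = 27.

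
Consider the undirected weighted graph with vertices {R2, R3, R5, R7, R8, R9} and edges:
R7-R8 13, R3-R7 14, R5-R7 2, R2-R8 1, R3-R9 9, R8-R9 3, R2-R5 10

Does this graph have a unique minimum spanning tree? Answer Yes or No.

Yes

Sort edges by weight, then run Kruskal:
R2-R8 (1): add — endpoints in different components.
R5-R7 (2): add — endpoints in different components.
R8-R9 (3): add — endpoints in different components.
R3-R9 (9): add — endpoints in different components.
R2-R5 (10): add — endpoints in different components.
Every non-tree edge has weight strictly greater than the heaviest edge on the tree path between its endpoints, so the MST is unique.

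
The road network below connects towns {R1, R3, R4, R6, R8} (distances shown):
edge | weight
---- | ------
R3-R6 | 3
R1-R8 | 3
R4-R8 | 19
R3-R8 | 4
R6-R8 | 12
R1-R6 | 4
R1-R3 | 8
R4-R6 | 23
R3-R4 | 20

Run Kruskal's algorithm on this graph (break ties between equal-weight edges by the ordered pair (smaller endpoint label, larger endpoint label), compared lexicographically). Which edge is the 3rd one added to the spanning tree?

Sort edges by weight, then run Kruskal:
R1-R8 (3): add. Components now {R3} {R1,R8} {R4} {R6}
R3-R6 (3): add. Components now {R3,R6} {R1,R8} {R4}
R1-R6 (4): add. Components now {R1,R3,R6,R8} {R4}
R3-R8 (4): skip — R3 and R8 already connected.
R1-R3 (8): skip — R3 and R1 already connected.
R6-R8 (12): skip — R8 and R6 already connected.
R4-R8 (19): add. Components now {R1,R3,R4,R6,R8}
The 3rd edge added is R1-R6.

R1-R6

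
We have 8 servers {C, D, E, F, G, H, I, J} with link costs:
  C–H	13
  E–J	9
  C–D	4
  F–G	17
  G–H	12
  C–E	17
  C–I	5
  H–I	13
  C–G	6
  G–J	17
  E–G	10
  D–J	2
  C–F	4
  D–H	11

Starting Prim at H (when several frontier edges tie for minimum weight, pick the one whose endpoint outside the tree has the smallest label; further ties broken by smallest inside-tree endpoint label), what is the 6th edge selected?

Prim, starting at H.
Step 1: frontier [D–H 11, G–H 12, C–H 13, H–I 13] → take D–H (11); add D.
Step 2: frontier [D–J 2, C–D 4, G–H 12, C–H 13, H–I 13] → take D–J (2); add J.
Step 3: frontier [C–D 4, G–H 12, C–H 13, H–I 13, E–J 9, G–J 17] → take C–D (4); add C.
Step 4: frontier [C–F 4, C–I 5, C–G 6, C–E 17, G–H 12, H–I 13, E–J 9, G–J 17] → take C–F (4); add F.
Step 5: frontier [C–I 5, C–G 6, C–E 17, F–G 17, G–H 12, H–I 13, E–J 9, G–J 17] → take C–I (5); add I.
Step 6: frontier [C–G 6, C–E 17, F–G 17, G–H 12, E–J 9, G–J 17] → take C–G (6); add G.
Step 7: frontier [C–E 17, E–G 10, E–J 9] → take E–J (9); add E.
The 6th edge added is C–G.

C-G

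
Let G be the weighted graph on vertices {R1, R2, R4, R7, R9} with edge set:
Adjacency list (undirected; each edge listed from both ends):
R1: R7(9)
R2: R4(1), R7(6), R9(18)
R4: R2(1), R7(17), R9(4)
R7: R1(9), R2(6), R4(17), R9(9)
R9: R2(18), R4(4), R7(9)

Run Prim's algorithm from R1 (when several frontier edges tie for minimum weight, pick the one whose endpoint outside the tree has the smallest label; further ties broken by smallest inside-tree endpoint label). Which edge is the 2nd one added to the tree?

R2-R7

Grow the tree from R1 using Prim:
Step 1: frontier [R1-R7 9] → take R1-R7 (9); add R7.
Step 2: frontier [R2-R7 6, R7-R9 9, R4-R7 17] → take R2-R7 (6); add R2.
Step 3: frontier [R2-R4 1, R2-R9 18, R7-R9 9, R4-R7 17] → take R2-R4 (1); add R4.
Step 4: frontier [R2-R9 18, R4-R9 4, R7-R9 9] → take R4-R9 (4); add R9.
The 2nd edge added is R2-R7.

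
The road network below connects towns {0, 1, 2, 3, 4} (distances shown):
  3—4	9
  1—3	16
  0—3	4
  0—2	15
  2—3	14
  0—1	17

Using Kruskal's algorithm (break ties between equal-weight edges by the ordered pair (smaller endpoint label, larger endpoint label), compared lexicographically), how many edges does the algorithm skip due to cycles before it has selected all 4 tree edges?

Kruskal: consider edges lightest-first.
0—3 (4): add. Components now {0,3} {1} {2} {4}
3—4 (9): add. Components now {0,3,4} {1} {2}
2—3 (14): add. Components now {0,2,3,4} {1}
0—2 (15): skip — 0 and 2 already connected.
1—3 (16): add. Components now {0,1,2,3,4}
Edges rejected before the tree was complete: 1.

1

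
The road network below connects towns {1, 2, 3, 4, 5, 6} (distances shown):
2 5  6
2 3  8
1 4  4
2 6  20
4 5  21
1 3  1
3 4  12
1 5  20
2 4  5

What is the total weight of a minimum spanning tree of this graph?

Kruskal: consider edges lightest-first.
1 3 (1): add — endpoints in different components.
1 4 (4): add — endpoints in different components.
2 4 (5): add — endpoints in different components.
2 5 (6): add — endpoints in different components.
2 3 (8): skip — 2 and 3 already connected.
3 4 (12): skip — 3 and 4 already connected.
1 5 (20): skip — 1 and 5 already connected.
2 6 (20): add — endpoints in different components.
MST edges: 1 3, 1 4, 2 4, 2 5, 2 6; total weight 1+4+5+6+20 = 36.

36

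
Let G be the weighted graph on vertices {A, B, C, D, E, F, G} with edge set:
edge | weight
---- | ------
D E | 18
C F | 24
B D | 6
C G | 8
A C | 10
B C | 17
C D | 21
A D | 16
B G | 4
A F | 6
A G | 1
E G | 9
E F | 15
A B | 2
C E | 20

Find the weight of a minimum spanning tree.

32

Sort edges by weight, then run Kruskal:
A G (1): add. Components now {A,G} {B} {C} {D} {E} {F}
A B (2): add. Components now {A,B,G} {C} {D} {E} {F}
B G (4): skip — B and G already connected.
A F (6): add. Components now {A,B,F,G} {C} {D} {E}
B D (6): add. Components now {A,B,D,F,G} {C} {E}
C G (8): add. Components now {A,B,C,D,F,G} {E}
E G (9): add. Components now {A,B,C,D,E,F,G}
MST edges: A G, A B, A F, B D, C G, E G; total weight 1+2+6+6+8+9 = 32.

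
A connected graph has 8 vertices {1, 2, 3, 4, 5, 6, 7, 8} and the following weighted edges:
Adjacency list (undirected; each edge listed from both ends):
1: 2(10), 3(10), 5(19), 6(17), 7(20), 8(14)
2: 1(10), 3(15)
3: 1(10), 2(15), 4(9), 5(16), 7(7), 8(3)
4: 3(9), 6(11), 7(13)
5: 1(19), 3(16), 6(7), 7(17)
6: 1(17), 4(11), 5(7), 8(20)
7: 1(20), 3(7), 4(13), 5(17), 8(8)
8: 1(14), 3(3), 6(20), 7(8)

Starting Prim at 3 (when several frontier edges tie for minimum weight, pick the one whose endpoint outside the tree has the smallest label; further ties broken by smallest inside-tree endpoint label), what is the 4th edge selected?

Grow the tree from 3 using Prim:
Step 1: cheapest edge leaving the tree is 3—8 (3); add 8.
Step 2: cheapest edge leaving the tree is 3—7 (7); add 7.
Step 3: cheapest edge leaving the tree is 3—4 (9); add 4.
Step 4: cheapest edge leaving the tree is 1—3 (10); add 1.
Step 5: cheapest edge leaving the tree is 1—2 (10); add 2.
Step 6: cheapest edge leaving the tree is 4—6 (11); add 6.
Step 7: cheapest edge leaving the tree is 5—6 (7); add 5.
The 4th edge added is 1—3.

1-3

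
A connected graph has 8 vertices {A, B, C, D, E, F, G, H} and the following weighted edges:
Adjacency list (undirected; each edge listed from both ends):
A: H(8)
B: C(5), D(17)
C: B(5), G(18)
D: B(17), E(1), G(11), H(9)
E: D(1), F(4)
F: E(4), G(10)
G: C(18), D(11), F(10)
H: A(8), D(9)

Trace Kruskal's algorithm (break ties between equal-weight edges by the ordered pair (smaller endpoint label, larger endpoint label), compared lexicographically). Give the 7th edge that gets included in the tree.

B-D

Kruskal's algorithm — process edges by increasing weight (ties by edge label):
D E (1): add — endpoints in different components.
E F (4): add — endpoints in different components.
B C (5): add — endpoints in different components.
A H (8): add — endpoints in different components.
D H (9): add — endpoints in different components.
F G (10): add — endpoints in different components.
D G (11): skip — D and G already connected.
B D (17): add — endpoints in different components.
The 7th edge added is B D.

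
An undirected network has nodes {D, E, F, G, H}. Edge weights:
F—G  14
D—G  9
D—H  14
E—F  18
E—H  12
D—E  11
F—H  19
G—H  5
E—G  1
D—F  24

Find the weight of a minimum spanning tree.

Sort edges by weight, then run Kruskal:
E—G (1): add — endpoints in different components.
G—H (5): add — endpoints in different components.
D—G (9): add — endpoints in different components.
D—E (11): skip — D and E already connected.
E—H (12): skip — E and H already connected.
D—H (14): skip — D and H already connected.
F—G (14): add — endpoints in different components.
MST edges: E—G, G—H, D—G, F—G; total weight 1+5+9+14 = 29.

29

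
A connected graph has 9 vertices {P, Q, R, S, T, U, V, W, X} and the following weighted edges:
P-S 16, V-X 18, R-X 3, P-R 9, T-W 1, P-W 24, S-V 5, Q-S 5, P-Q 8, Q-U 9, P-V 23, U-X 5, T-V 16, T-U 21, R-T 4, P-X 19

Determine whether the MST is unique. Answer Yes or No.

No

Kruskal's algorithm — process edges by increasing weight (ties by edge label):
T-W (1): add — endpoints in different components.
R-X (3): add — endpoints in different components.
R-T (4): add — endpoints in different components.
Q-S (5): add — endpoints in different components.
S-V (5): add — endpoints in different components.
U-X (5): add — endpoints in different components.
P-Q (8): add — endpoints in different components.
P-R (9): add — endpoints in different components.
Non-tree edge Q-U has weight 9, equal to the heaviest edge on its tree cycle — swapping gives another MST of the same weight. Not unique.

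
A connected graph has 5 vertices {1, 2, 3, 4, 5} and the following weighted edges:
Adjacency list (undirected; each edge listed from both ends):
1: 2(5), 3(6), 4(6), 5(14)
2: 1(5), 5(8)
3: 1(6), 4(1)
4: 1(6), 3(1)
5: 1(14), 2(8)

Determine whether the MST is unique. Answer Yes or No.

Sort edges by weight, then run Kruskal:
3-4 (1): add — endpoints in different components.
1-2 (5): add — endpoints in different components.
1-3 (6): add — endpoints in different components.
1-4 (6): skip — 1 and 4 already connected.
2-5 (8): add — endpoints in different components.
Non-tree edge 1-4 has weight 6, equal to the heaviest edge on its tree cycle — swapping gives another MST of the same weight. Not unique.

No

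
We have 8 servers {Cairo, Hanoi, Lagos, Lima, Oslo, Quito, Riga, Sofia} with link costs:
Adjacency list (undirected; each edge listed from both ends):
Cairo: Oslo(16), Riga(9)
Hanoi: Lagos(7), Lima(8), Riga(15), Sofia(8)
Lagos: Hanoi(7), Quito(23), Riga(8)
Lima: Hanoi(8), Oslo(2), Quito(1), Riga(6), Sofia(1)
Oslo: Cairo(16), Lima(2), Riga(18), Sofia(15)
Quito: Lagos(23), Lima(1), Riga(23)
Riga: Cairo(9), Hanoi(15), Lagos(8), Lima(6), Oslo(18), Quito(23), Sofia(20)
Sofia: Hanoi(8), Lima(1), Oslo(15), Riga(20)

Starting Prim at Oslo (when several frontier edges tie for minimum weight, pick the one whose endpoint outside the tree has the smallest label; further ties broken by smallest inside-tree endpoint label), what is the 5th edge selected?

Prim's algorithm from Oslo:
Step 1: cheapest edge leaving the tree is Lima–Oslo (2); add Lima.
Step 2: cheapest edge leaving the tree is Lima–Quito (1); add Quito.
Step 3: cheapest edge leaving the tree is Lima–Sofia (1); add Sofia.
Step 4: cheapest edge leaving the tree is Lima–Riga (6); add Riga.
Step 5: cheapest edge leaving the tree is Hanoi–Lima (8); add Hanoi.
Step 6: cheapest edge leaving the tree is Hanoi–Lagos (7); add Lagos.
Step 7: cheapest edge leaving the tree is Cairo–Riga (9); add Cairo.
The 5th edge added is Hanoi–Lima.

Hanoi-Lima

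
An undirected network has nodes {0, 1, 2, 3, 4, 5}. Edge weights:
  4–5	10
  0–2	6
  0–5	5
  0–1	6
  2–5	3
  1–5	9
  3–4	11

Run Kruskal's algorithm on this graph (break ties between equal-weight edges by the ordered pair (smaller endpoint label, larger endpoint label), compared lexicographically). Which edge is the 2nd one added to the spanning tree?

Kruskal: consider edges lightest-first.
2–5 (3): add. Components now {0} {1} {2,5} {3} {4}
0–5 (5): add. Components now {0,2,5} {1} {3} {4}
0–1 (6): add. Components now {0,1,2,5} {3} {4}
0–2 (6): skip — 0 and 2 already connected.
1–5 (9): skip — 1 and 5 already connected.
4–5 (10): add. Components now {0,1,2,4,5} {3}
3–4 (11): add. Components now {0,1,2,3,4,5}
The 2nd edge added is 0–5.

0-5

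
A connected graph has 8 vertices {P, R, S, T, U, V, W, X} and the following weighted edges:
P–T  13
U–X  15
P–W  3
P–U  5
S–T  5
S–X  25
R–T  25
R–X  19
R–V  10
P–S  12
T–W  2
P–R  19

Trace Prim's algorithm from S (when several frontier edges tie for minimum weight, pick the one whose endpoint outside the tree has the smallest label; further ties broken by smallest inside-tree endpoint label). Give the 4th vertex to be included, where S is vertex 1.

Prim, starting at S.
Step 1: cheapest edge leaving the tree is S–T (5); add T.
Step 2: cheapest edge leaving the tree is T–W (2); add W.
Step 3: cheapest edge leaving the tree is P–W (3); add P.
Step 4: cheapest edge leaving the tree is P–U (5); add U.
Step 5: cheapest edge leaving the tree is U–X (15); add X.
Step 6: cheapest edge leaving the tree is P–R (19); add R.
Step 7: cheapest edge leaving the tree is R–V (10); add V.
Vertex order: S, T, W, P, U, X, R, V. The 4th vertex is P.

P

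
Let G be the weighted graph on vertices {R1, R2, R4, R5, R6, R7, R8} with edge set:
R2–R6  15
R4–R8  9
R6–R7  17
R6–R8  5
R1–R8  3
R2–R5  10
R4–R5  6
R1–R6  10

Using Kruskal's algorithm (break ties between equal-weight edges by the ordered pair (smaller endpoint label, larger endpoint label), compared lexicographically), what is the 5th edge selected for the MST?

Sort edges by weight, then run Kruskal:
R1–R8 (3): add. Components now {R4} {R7} {R6} {R5} {R2} {R1,R8}
R6–R8 (5): add. Components now {R4} {R7} {R1,R6,R8} {R5} {R2}
R4–R5 (6): add. Components now {R4,R5} {R7} {R1,R6,R8} {R2}
R4–R8 (9): add. Components now {R1,R4,R5,R6,R8} {R7} {R2}
R1–R6 (10): skip — R6 and R1 already connected.
R2–R5 (10): add. Components now {R1,R2,R4,R5,R6,R8} {R7}
R2–R6 (15): skip — R6 and R2 already connected.
R6–R7 (17): add. Components now {R1,R2,R4,R5,R6,R7,R8}
The 5th edge added is R2–R5.

R2-R5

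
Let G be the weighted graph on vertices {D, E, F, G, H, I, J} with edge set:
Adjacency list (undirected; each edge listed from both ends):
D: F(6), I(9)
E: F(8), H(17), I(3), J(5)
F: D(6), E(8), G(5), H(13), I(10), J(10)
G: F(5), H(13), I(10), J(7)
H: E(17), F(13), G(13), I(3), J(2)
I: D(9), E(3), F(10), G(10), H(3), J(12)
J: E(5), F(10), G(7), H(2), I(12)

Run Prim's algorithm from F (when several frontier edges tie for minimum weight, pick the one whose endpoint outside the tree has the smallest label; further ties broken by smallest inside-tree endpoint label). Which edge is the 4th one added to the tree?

Prim's algorithm from F:
Step 1: cheapest edge leaving the tree is F–G (5); add G.
Step 2: cheapest edge leaving the tree is D–F (6); add D.
Step 3: cheapest edge leaving the tree is G–J (7); add J.
Step 4: cheapest edge leaving the tree is H–J (2); add H.
Step 5: cheapest edge leaving the tree is H–I (3); add I.
Step 6: cheapest edge leaving the tree is E–I (3); add E.
The 4th edge added is H–J.

H-J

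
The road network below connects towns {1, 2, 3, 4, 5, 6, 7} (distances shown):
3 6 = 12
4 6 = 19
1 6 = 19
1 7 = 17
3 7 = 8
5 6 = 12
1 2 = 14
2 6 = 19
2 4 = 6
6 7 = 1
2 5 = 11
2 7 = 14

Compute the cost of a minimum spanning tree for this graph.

52

Prim, starting at 1.
Step 1: cheapest edge leaving the tree is 1 2 (14); add 2.
Step 2: cheapest edge leaving the tree is 2 4 (6); add 4.
Step 3: cheapest edge leaving the tree is 2 5 (11); add 5.
Step 4: cheapest edge leaving the tree is 5 6 (12); add 6.
Step 5: cheapest edge leaving the tree is 6 7 (1); add 7.
Step 6: cheapest edge leaving the tree is 3 7 (8); add 3.
MST edges: 1 2, 2 4, 2 5, 5 6, 6 7, 3 7; total weight 14+6+11+12+1+8 = 52.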